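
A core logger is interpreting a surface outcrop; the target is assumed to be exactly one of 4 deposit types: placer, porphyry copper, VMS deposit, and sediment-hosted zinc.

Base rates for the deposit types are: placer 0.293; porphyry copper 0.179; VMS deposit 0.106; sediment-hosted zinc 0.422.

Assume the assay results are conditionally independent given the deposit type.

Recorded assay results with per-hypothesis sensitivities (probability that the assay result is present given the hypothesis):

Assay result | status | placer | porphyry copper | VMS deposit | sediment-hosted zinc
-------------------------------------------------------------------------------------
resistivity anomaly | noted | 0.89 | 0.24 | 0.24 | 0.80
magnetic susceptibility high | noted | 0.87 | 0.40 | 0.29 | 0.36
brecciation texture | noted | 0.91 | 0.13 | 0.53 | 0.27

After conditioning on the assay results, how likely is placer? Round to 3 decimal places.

By Bayes' rule with conditional independence, the unnormalized weight for each hypothesis is prior × ∏ likelihoods:
  placer: 0.293 × 0.89 × 0.87 × 0.91 = 0.20645
  porphyry copper: 0.179 × 0.24 × 0.40 × 0.13 = 0.0022339
  VMS deposit: 0.106 × 0.24 × 0.29 × 0.53 = 0.0039101
  sediment-hosted zinc: 0.422 × 0.80 × 0.36 × 0.27 = 0.032815
The unnormalized weights sum to 0.24541.
P(placer | evidence) = 0.20645 / 0.24541 ≈ 0.841.

0.841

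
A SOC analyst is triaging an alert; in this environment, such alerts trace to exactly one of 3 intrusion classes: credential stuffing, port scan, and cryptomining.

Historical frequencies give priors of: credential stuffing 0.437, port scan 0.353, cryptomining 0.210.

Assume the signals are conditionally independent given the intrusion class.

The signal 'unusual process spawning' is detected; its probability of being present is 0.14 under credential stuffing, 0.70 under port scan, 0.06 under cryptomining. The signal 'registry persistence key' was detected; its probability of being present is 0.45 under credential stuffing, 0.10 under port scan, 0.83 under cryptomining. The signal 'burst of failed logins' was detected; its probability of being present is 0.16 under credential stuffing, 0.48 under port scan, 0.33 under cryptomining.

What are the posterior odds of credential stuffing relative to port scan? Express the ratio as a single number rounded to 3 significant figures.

0.371

Posterior odds equal prior odds times the likelihood ratio; only the two competing hypotheses matter.
  credential stuffing: 0.437 × 0.14 × 0.45 × 0.16 = 0.004405
  port scan: 0.353 × 0.70 × 0.10 × 0.48 = 0.011861
Odds(credential stuffing : port scan) = 0.004405 / 0.011861 ≈ 0.371.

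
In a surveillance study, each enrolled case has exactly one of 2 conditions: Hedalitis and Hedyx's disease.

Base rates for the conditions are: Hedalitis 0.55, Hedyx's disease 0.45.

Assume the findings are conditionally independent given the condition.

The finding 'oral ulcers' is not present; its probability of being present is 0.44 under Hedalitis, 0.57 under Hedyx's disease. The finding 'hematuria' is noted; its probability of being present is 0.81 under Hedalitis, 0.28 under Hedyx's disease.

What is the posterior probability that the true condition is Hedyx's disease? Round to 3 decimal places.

Multiply each prior by the joint likelihood of the evidence pattern (using 1 − P(present | H) for each absent finding):
  Hedalitis: 0.55 × (1 − 0.44) × 0.81 = 0.24948
  Hedyx's disease: 0.45 × (1 − 0.57) × 0.28 = 0.05418
Marginal likelihood of the evidence = 0.30366.
P(Hedyx's disease | evidence) = 0.05418 / 0.30366 ≈ 0.178.

0.178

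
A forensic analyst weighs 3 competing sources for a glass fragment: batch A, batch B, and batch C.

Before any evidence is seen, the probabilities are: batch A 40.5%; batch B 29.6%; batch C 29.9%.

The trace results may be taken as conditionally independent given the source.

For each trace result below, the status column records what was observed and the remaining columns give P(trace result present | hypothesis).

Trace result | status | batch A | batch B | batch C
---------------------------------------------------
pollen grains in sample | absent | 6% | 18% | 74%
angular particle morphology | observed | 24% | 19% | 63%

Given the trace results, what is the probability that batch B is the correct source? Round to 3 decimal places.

For each hypothesis, the unnormalized posterior weight is prior × product of the trace result likelihoods (using 1 − P(present | H) for each absent trace result):
  batch A: 0.405 × (1 − 0.06) × 0.24 = 0.091368
  batch B: 0.296 × (1 − 0.18) × 0.19 = 0.046117
  batch C: 0.299 × (1 − 0.74) × 0.63 = 0.048976
Normalizing constant Z = 0.091368 + 0.046117 + 0.048976 = 0.18646.
P(batch B | evidence) = 0.046117 / 0.18646 ≈ 0.247.

0.247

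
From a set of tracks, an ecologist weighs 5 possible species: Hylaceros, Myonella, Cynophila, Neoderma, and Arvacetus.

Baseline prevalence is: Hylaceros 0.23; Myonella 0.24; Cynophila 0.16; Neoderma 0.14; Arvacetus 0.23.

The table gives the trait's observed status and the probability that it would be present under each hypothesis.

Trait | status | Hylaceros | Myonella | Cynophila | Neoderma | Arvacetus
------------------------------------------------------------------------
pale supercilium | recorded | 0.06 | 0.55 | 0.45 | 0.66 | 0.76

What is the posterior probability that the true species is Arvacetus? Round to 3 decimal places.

0.360

For each hypothesis, the unnormalized posterior weight is prior × likelihood:
  Hylaceros: 0.23 × 0.06 = 0.0138
  Myonella: 0.24 × 0.55 = 0.132
  Cynophila: 0.16 × 0.45 = 0.072
  Neoderma: 0.14 × 0.66 = 0.0924
  Arvacetus: 0.23 × 0.76 = 0.1748
The unnormalized weights sum to 0.485.
P(Arvacetus | evidence) = 0.1748 / 0.485 ≈ 0.360.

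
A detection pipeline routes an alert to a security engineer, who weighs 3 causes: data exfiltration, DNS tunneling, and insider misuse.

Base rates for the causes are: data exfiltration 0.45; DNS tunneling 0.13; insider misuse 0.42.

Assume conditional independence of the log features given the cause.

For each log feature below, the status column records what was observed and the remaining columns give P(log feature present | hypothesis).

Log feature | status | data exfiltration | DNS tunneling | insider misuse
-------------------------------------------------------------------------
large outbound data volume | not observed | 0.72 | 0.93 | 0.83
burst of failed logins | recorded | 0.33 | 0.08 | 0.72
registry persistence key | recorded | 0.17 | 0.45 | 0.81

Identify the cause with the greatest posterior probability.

For each hypothesis, the unnormalized posterior weight is prior × product of the log feature likelihoods (using 1 − P(present | H) for each absent log feature):
  data exfiltration: 0.45 × (1 − 0.72) × 0.33 × 0.17 = 0.0070686
  DNS tunneling: 0.13 × (1 − 0.93) × 0.08 × 0.45 = 0.0003276
  insider misuse: 0.42 × (1 − 0.83) × 0.72 × 0.81 = 0.04164
The unnormalized weights sum to 0.049037.
P(data exfiltration | evidence) ≈ 0.0070686 / 0.049037 ≈ 0.144
P(DNS tunneling | evidence) ≈ 0.0003276 / 0.049037 ≈ 0.007
P(insider misuse | evidence) ≈ 0.04164 / 0.049037 ≈ 0.849
The largest is 0.849, so insider misuse is most probable.

insider misuse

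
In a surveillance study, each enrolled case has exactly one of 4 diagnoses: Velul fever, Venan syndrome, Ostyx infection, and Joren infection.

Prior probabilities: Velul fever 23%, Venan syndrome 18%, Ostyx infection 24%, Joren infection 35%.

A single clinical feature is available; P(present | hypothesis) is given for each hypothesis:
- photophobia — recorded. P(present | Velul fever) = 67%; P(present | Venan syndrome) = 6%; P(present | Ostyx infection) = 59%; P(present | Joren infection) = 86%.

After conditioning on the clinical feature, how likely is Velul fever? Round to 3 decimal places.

0.254

For each hypothesis, the unnormalized posterior weight is prior × likelihood:
  Velul fever: 0.23 × 0.67 = 0.1541
  Venan syndrome: 0.18 × 0.06 = 0.0108
  Ostyx infection: 0.24 × 0.59 = 0.1416
  Joren infection: 0.35 × 0.86 = 0.301
The unnormalized weights sum to 0.6075.
P(Velul fever | evidence) = 0.1541 / 0.6075 ≈ 0.254.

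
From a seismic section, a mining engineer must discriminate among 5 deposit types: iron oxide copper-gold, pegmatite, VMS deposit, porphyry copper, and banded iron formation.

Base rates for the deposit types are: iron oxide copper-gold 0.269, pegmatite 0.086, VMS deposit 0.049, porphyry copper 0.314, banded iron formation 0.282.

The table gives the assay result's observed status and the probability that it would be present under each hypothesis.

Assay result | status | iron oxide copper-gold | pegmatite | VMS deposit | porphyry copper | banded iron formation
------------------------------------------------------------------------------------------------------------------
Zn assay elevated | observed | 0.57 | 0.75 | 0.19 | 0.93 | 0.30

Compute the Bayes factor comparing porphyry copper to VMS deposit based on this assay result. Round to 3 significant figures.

4.89

Likelihood of this assay result under each hypothesis:
  porphyry copper: 0.93
  VMS deposit: 0.19
Bayes factor = 0.93 / 0.19 ≈ 4.89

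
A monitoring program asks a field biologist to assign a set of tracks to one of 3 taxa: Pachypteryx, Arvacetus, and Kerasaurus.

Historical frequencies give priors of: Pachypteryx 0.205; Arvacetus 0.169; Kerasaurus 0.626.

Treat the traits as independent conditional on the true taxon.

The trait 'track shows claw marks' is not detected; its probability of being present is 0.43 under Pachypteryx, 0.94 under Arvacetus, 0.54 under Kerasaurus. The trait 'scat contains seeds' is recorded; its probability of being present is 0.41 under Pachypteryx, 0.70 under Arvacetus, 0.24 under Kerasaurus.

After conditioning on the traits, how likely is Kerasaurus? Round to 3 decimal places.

0.557

By Bayes' rule with conditional independence, the unnormalized weight for each hypothesis is prior × ∏ likelihoods (using 1 − P(present | H) for each absent trait):
  Pachypteryx: 0.205 × (1 − 0.43) × 0.41 = 0.047908
  Arvacetus: 0.169 × (1 − 0.94) × 0.70 = 0.007098
  Kerasaurus: 0.626 × (1 − 0.54) × 0.24 = 0.06911
Normalizing constant Z = 0.047908 + 0.007098 + 0.06911 = 0.12412.
P(Kerasaurus | evidence) = 0.06911 / 0.12412 ≈ 0.557.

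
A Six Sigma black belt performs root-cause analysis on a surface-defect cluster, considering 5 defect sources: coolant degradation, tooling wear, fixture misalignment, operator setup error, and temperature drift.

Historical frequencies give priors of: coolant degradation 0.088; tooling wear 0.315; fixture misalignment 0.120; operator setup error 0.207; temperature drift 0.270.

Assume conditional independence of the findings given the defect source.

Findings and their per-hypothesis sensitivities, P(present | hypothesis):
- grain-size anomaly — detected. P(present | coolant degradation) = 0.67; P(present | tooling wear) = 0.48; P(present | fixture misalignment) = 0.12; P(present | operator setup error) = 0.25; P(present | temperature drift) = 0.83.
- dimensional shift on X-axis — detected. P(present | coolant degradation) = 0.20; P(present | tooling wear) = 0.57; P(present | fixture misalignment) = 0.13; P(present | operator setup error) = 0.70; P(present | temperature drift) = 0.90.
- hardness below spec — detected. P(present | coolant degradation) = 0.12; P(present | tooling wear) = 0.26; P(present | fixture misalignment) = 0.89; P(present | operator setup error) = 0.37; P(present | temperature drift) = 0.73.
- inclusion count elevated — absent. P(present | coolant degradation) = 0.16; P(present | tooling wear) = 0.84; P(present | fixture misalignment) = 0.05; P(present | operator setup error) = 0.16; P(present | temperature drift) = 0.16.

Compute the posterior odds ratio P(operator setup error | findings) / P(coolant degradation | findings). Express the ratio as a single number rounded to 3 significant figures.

Posterior odds equal prior odds times the likelihood ratio; only the two competing hypotheses matter (using 1 − P(present | H) for each absent finding).
  operator setup error: 0.207 × 0.25 × 0.70 × 0.37 × (1 − 0.16) = 0.011259
  coolant degradation: 0.088 × 0.67 × 0.20 × 0.12 × (1 − 0.16) = 0.0011886
Posterior odds = 0.011259 / 0.0011886 ≈ 9.47.

9.47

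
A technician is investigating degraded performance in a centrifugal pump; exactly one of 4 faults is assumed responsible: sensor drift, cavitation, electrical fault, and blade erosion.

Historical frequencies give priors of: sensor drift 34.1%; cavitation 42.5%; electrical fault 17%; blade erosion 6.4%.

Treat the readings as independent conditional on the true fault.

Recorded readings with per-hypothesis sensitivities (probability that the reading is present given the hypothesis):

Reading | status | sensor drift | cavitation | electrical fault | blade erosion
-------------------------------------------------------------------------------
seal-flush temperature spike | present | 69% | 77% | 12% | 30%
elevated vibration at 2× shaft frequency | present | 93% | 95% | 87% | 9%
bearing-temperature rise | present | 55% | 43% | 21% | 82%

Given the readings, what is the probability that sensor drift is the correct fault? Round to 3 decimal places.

Multiply each prior by the joint likelihood of the reading pattern:
  sensor drift: 0.341 × 0.69 × 0.93 × 0.55 = 0.12035
  cavitation: 0.425 × 0.77 × 0.95 × 0.43 = 0.13368
  electrical fault: 0.170 × 0.12 × 0.87 × 0.21 = 0.0037271
  blade erosion: 0.064 × 0.30 × 0.09 × 0.82 = 0.001417
Normalizing constant Z = 0.12035 + 0.13368 + 0.0037271 + 0.001417 = 0.25918.
P(sensor drift | evidence) = 0.12035 / 0.25918 ≈ 0.464.

0.464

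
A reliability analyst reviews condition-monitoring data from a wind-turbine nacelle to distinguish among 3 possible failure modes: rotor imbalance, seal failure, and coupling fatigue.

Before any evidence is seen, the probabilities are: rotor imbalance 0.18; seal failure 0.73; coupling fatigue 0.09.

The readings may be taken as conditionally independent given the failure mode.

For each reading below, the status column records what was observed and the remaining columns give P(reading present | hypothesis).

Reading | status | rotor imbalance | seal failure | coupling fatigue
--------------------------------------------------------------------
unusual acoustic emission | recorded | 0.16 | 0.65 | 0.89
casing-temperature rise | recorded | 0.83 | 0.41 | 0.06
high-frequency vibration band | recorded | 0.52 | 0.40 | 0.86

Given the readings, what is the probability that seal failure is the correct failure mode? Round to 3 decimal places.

0.825

By Bayes' rule with conditional independence, the unnormalized weight for each hypothesis is prior × ∏ likelihoods:
  rotor imbalance: 0.18 × 0.16 × 0.83 × 0.52 = 0.01243
  seal failure: 0.73 × 0.65 × 0.41 × 0.40 = 0.077818
  coupling fatigue: 0.09 × 0.89 × 0.06 × 0.86 = 0.0041332
Normalizing constant Z = 0.01243 + 0.077818 + 0.0041332 = 0.094381.
P(seal failure | evidence) = 0.077818 / 0.094381 ≈ 0.825.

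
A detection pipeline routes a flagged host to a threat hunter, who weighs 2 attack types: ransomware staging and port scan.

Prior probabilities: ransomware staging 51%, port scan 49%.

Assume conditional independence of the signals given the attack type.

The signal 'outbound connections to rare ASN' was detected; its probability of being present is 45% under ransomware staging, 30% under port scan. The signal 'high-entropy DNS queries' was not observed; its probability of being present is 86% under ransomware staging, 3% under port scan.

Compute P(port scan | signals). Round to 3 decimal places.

For each hypothesis, the unnormalized posterior weight is prior × product of the signal likelihoods (using 1 − P(present | H) for each absent signal):
  ransomware staging: 0.51 × 0.45 × (1 − 0.86) = 0.03213
  port scan: 0.49 × 0.30 × (1 − 0.03) = 0.14259
Marginal likelihood of the evidence = 0.17472.
P(port scan | evidence) = 0.14259 / 0.17472 ≈ 0.816.

0.816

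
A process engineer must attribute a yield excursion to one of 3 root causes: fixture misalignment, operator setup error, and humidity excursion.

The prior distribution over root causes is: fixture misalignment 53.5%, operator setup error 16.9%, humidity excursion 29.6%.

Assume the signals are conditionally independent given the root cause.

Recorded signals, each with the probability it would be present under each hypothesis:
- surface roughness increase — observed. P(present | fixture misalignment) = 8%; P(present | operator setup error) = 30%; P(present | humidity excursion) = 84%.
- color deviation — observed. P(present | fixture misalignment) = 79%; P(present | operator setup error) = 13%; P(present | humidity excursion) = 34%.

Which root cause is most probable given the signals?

By Bayes' rule with conditional independence, the unnormalized weight for each hypothesis is prior × ∏ likelihoods:
  fixture misalignment: 0.535 × 0.08 × 0.79 = 0.033812
  operator setup error: 0.169 × 0.30 × 0.13 = 0.006591
  humidity excursion: 0.296 × 0.84 × 0.34 = 0.084538
Normalizing constant Z = 0.033812 + 0.006591 + 0.084538 = 0.12494.
P(fixture misalignment | evidence) ≈ 0.033812 / 0.12494 ≈ 0.271
P(operator setup error | evidence) ≈ 0.006591 / 0.12494 ≈ 0.053
P(humidity excursion | evidence) ≈ 0.084538 / 0.12494 ≈ 0.677
The largest is 0.677, so humidity excursion is most probable.

humidity excursion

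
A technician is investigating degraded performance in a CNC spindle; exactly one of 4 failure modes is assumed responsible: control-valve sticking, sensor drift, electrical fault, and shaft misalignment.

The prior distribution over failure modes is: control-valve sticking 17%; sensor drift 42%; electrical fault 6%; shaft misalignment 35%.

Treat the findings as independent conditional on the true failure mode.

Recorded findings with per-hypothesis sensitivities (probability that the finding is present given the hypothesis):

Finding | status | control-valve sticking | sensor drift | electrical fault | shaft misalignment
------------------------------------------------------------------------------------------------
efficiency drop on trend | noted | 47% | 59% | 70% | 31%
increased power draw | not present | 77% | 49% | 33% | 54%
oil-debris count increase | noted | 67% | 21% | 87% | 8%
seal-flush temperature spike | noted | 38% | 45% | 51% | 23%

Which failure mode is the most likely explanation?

electrical fault

By Bayes' rule with conditional independence, the unnormalized weight for each hypothesis is prior × ∏ likelihoods (using 1 − P(present | H) for each absent finding):
  control-valve sticking: 0.17 × 0.47 × (1 − 0.77) × 0.67 × 0.38 = 0.0046788
  sensor drift: 0.42 × 0.59 × (1 − 0.49) × 0.21 × 0.45 = 0.011943
  electrical fault: 0.06 × 0.70 × (1 − 0.33) × 0.87 × 0.51 = 0.012486
  shaft misalignment: 0.35 × 0.31 × (1 − 0.54) × 0.08 × 0.23 = 0.00091834
Marginal likelihood of the evidence = 0.030026.
P(control-valve sticking | evidence) ≈ 0.0046788 / 0.030026 ≈ 0.156
P(sensor drift | evidence) ≈ 0.011943 / 0.030026 ≈ 0.398
P(electrical fault | evidence) ≈ 0.012486 / 0.030026 ≈ 0.416
P(shaft misalignment | evidence) ≈ 0.00091834 / 0.030026 ≈ 0.031
The largest is 0.416, so electrical fault is most probable.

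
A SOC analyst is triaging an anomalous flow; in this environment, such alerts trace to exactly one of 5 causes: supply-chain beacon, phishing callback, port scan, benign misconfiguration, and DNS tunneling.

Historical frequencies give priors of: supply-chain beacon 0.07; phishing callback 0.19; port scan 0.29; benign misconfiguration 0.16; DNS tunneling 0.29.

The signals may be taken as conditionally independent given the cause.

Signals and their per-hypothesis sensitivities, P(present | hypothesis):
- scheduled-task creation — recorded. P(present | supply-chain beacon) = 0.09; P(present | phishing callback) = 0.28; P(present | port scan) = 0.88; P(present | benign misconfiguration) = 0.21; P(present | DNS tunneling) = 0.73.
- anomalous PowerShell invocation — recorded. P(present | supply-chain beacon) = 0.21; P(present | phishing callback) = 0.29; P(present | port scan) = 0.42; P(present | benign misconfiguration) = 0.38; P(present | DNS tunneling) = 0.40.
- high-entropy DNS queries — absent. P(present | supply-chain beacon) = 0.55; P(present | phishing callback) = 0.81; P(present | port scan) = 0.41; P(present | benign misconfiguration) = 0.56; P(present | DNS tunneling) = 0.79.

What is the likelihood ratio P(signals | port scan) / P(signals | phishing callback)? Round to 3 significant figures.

Take the product of per-signal likelihoods under each hypothesis (using 1 − P(present | H) for each absent signal), then divide.
  port scan: 0.88 × 0.42 × (1 − 0.41) = 0.21806
  phishing callback: 0.28 × 0.29 × (1 − 0.81) = 0.015428
Bayes factor = 0.21806 / 0.015428 ≈ 14.1

14.1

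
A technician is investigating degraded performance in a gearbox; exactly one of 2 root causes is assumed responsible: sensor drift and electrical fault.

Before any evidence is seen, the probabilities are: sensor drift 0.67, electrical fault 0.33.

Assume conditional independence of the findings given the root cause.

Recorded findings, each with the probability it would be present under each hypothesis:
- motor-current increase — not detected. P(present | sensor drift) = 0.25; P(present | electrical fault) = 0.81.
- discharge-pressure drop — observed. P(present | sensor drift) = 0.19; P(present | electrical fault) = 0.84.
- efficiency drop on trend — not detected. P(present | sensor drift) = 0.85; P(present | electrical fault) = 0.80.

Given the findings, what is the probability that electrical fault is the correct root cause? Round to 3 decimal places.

Multiply each prior by the joint likelihood of the evidence pattern (using 1 − P(present | H) for each absent finding):
  sensor drift: 0.67 × (1 − 0.25) × 0.19 × (1 − 0.85) = 0.014321
  electrical fault: 0.33 × (1 − 0.81) × 0.84 × (1 − 0.80) = 0.010534
Normalizing constant Z = 0.014321 + 0.010534 = 0.024855.
P(electrical fault | evidence) = 0.010534 / 0.024855 ≈ 0.424.

0.424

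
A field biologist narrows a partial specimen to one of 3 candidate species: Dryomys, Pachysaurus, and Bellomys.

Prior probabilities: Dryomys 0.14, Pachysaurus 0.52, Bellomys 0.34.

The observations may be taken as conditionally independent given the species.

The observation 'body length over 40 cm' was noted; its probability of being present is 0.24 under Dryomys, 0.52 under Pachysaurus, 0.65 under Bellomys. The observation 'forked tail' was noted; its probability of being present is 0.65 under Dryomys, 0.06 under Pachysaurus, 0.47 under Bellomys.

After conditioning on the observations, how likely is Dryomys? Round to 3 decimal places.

By Bayes' rule with conditional independence, the unnormalized weight for each hypothesis is prior × ∏ likelihoods:
  Dryomys: 0.14 × 0.24 × 0.65 = 0.02184
  Pachysaurus: 0.52 × 0.52 × 0.06 = 0.016224
  Bellomys: 0.34 × 0.65 × 0.47 = 0.10387
Marginal likelihood of the evidence = 0.14193.
P(Dryomys | evidence) = 0.02184 / 0.14193 ≈ 0.154.

0.154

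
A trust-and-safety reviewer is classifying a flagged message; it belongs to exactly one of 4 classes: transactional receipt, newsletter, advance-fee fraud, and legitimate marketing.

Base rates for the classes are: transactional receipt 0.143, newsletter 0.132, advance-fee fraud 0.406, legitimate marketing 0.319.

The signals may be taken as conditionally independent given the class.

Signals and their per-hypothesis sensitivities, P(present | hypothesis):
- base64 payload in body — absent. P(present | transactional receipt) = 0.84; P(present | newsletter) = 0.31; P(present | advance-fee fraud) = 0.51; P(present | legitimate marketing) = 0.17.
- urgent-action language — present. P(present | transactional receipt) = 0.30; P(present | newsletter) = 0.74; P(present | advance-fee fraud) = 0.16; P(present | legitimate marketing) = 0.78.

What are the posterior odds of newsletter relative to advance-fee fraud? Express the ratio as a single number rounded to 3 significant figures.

2.12

The normalizing constant cancels in an odds ratio, so compute prior × likelihood for the two hypotheses only (using 1 − P(present | H) for each absent signal):
  newsletter: 0.132 × (1 − 0.31) × 0.74 = 0.067399
  advance-fee fraud: 0.406 × (1 − 0.51) × 0.16 = 0.03183
Odds(newsletter : advance-fee fraud) = 0.067399 / 0.03183 ≈ 2.12.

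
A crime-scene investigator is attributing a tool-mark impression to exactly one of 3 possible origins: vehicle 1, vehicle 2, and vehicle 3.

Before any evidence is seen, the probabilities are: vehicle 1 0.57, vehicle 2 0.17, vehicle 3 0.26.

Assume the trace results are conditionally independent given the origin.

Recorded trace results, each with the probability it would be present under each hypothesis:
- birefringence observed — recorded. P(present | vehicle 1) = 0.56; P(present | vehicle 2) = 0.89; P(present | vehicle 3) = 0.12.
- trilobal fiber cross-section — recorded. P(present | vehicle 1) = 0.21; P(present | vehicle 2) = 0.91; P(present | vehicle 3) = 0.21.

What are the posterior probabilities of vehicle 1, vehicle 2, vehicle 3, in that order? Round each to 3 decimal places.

0.317, 0.652, 0.031

By Bayes' rule with conditional independence, the unnormalized weight for each hypothesis is prior × ∏ likelihoods:
  vehicle 1: 0.57 × 0.56 × 0.21 = 0.067032
  vehicle 2: 0.17 × 0.89 × 0.91 = 0.13768
  vehicle 3: 0.26 × 0.12 × 0.21 = 0.006552
Marginal likelihood of the evidence = 0.21127.
P(vehicle 1 | evidence) = 0.067032 / 0.21127 ≈ 0.317
P(vehicle 2 | evidence) = 0.13768 / 0.21127 ≈ 0.652
P(vehicle 3 | evidence) = 0.006552 / 0.21127 ≈ 0.031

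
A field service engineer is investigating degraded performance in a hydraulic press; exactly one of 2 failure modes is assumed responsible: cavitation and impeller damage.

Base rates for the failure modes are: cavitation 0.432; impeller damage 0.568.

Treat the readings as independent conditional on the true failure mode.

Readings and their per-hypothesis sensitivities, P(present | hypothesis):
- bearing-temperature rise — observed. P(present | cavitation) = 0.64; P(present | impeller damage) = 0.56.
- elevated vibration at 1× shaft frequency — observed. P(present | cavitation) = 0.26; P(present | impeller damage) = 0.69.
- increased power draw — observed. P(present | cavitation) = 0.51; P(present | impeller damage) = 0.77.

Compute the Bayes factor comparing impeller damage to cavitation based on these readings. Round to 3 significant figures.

3.51

Take the product of per-reading likelihoods under each hypothesis, then divide.
  impeller damage: 0.56 × 0.69 × 0.77 = 0.29753
  cavitation: 0.64 × 0.26 × 0.51 = 0.084864
Bayes factor = 0.29753 / 0.084864 ≈ 3.51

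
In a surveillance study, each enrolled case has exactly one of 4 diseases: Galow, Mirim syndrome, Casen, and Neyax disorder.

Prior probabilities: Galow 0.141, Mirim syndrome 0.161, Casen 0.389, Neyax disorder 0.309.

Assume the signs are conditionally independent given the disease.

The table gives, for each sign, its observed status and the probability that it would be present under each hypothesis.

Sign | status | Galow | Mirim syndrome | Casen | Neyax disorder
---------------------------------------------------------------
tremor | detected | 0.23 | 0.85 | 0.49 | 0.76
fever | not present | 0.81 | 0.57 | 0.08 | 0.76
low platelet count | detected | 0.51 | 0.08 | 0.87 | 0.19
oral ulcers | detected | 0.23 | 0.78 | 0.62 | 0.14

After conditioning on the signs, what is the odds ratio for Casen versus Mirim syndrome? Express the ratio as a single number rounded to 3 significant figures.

25.8

Posterior odds equal prior odds times the likelihood ratio; only the two competing hypotheses matter (using 1 − P(present | H) for each absent sign).
  Casen: 0.389 × 0.49 × (1 − 0.08) × 0.87 × 0.62 = 0.09459
  Mirim syndrome: 0.161 × 0.85 × (1 − 0.57) × 0.08 × 0.78 = 0.003672
Posterior odds = 0.09459 / 0.003672 ≈ 25.8.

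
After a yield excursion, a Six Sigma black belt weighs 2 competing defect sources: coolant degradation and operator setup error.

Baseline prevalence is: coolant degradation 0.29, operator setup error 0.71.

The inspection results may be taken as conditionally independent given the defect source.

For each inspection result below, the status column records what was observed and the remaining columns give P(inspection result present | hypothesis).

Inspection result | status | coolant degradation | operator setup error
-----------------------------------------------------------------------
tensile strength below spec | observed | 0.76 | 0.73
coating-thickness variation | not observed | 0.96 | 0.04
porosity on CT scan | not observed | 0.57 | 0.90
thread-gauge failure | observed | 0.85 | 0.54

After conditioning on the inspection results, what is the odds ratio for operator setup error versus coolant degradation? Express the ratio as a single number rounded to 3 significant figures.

8.34

The normalizing constant cancels in an odds ratio, so compute prior × likelihood for the two hypotheses only (using 1 − P(present | H) for each absent inspection result):
  operator setup error: 0.71 × 0.73 × (1 − 0.04) × (1 − 0.90) × 0.54 = 0.026869
  coolant degradation: 0.29 × 0.76 × (1 − 0.96) × (1 − 0.57) × 0.85 = 0.0032222
Odds(operator setup error : coolant degradation) = 0.026869 / 0.0032222 ≈ 8.34.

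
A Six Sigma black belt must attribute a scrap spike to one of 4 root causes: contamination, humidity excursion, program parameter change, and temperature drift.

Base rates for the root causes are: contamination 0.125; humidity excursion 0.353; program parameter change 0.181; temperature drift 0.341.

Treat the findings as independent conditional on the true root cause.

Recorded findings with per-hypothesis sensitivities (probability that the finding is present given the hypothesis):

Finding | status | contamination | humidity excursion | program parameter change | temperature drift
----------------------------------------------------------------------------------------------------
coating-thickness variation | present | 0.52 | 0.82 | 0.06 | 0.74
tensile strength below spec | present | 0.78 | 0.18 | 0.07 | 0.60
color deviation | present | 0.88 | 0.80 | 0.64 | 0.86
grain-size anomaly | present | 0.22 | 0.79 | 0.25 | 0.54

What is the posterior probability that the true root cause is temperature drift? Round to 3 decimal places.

By Bayes' rule with conditional independence, the unnormalized weight for each hypothesis is prior × ∏ likelihoods:
  contamination: 0.125 × 0.52 × 0.78 × 0.88 × 0.22 = 0.0098155
  humidity excursion: 0.353 × 0.82 × 0.18 × 0.80 × 0.79 = 0.032929
  program parameter change: 0.181 × 0.06 × 0.07 × 0.64 × 0.25 = 0.00012163
  temperature drift: 0.341 × 0.74 × 0.60 × 0.86 × 0.54 = 0.070312
The unnormalized weights sum to 0.11318.
P(temperature drift | evidence) = 0.070312 / 0.11318 ≈ 0.621.

0.621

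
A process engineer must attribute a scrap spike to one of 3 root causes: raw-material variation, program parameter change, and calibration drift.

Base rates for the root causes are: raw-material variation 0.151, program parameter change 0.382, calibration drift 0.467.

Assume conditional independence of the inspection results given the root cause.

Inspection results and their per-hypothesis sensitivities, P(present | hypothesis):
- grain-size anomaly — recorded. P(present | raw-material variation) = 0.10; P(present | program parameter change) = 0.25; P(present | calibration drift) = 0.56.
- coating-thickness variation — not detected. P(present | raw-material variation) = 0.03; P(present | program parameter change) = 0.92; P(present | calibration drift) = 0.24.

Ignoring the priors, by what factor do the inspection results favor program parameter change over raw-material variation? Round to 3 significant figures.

0.206

Take the product of per-inspection result likelihoods under each hypothesis (using 1 − P(present | H) for each absent inspection result), then divide.
  program parameter change: 0.25 × (1 − 0.92) = 0.02
  raw-material variation: 0.10 × (1 − 0.03) = 0.097
Bayes factor = 0.02 / 0.097 ≈ 0.206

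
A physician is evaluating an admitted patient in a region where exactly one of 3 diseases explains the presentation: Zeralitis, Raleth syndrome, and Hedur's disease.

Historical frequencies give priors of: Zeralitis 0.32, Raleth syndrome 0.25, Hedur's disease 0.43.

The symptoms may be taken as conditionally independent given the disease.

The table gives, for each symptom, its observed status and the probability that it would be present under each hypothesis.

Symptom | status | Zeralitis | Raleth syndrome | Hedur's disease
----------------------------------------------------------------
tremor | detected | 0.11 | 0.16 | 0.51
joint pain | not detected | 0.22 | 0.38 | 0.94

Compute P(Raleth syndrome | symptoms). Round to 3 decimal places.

0.379

By Bayes' rule with conditional independence, the unnormalized weight for each hypothesis is prior × ∏ likelihoods (using 1 − P(present | H) for each absent symptom):
  Zeralitis: 0.32 × 0.11 × (1 − 0.22) = 0.027456
  Raleth syndrome: 0.25 × 0.16 × (1 − 0.38) = 0.0248
  Hedur's disease: 0.43 × 0.51 × (1 − 0.94) = 0.013158
Normalizing constant Z = 0.027456 + 0.0248 + 0.013158 = 0.065414.
P(Raleth syndrome | evidence) = 0.0248 / 0.065414 ≈ 0.379.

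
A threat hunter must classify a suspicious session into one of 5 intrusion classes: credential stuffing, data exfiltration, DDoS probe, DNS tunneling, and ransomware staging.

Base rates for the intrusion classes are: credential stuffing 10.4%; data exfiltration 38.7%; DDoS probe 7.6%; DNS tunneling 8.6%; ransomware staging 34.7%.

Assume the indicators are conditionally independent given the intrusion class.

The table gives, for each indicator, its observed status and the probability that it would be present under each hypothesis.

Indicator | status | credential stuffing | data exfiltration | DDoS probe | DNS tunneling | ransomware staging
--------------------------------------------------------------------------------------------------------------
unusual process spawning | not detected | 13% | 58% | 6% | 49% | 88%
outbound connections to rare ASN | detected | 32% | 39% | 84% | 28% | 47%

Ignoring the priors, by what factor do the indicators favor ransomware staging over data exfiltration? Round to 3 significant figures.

The Bayes factor is the ratio of the joint likelihoods of the indicator pattern under the two hypotheses (using 1 − P(present | H) for each absent indicator).
  ransomware staging: (1 − 0.88) × 0.47 = 0.0564
  data exfiltration: (1 − 0.58) × 0.39 = 0.1638
Bayes factor = 0.0564 / 0.1638 ≈ 0.344

0.344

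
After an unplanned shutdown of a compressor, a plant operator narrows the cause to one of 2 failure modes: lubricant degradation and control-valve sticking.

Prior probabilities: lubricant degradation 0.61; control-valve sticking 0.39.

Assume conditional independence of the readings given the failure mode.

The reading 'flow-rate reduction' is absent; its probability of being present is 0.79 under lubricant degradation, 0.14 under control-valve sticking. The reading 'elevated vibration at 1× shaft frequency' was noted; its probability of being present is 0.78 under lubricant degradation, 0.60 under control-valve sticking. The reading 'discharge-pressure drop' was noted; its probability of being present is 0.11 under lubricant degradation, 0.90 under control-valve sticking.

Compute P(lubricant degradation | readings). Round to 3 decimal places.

For each hypothesis, the unnormalized posterior weight is prior × product of the reading likelihoods (using 1 − P(present | H) for each absent reading):
  lubricant degradation: 0.61 × (1 − 0.79) × 0.78 × 0.11 = 0.010991
  control-valve sticking: 0.39 × (1 − 0.14) × 0.60 × 0.90 = 0.18112
Normalizing constant Z = 0.010991 + 0.18112 = 0.19211.
P(lubricant degradation | evidence) = 0.010991 / 0.19211 ≈ 0.057.

0.057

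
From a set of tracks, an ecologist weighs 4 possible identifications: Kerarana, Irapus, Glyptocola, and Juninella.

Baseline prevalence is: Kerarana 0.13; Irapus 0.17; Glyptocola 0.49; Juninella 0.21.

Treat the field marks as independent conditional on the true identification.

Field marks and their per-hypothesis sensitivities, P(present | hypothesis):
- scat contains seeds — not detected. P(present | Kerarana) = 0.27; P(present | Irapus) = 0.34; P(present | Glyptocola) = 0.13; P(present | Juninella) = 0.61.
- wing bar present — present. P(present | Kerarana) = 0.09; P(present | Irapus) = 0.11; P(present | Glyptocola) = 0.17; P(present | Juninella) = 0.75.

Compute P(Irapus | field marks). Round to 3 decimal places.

Multiply each prior by the joint likelihood of the field mark pattern (using 1 − P(present | H) for each absent field mark):
  Kerarana: 0.13 × (1 − 0.27) × 0.09 = 0.008541
  Irapus: 0.17 × (1 − 0.34) × 0.11 = 0.012342
  Glyptocola: 0.49 × (1 − 0.13) × 0.17 = 0.072471
  Juninella: 0.21 × (1 − 0.61) × 0.75 = 0.061425
Normalizing constant Z = 0.008541 + 0.012342 + 0.072471 + 0.061425 = 0.15478.
P(Irapus | evidence) = 0.012342 / 0.15478 ≈ 0.080.

0.080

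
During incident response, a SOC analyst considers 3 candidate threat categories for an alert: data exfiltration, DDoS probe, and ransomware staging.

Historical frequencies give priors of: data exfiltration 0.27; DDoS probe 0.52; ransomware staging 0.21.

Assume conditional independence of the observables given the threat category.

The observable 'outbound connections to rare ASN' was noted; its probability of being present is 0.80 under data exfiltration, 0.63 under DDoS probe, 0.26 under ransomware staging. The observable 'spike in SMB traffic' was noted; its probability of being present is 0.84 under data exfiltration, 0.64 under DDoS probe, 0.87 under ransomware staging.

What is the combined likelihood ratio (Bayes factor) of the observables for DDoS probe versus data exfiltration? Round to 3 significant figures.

0.600

The Bayes factor is the ratio of the joint likelihoods of the observable pattern under the two hypotheses.
  DDoS probe: 0.63 × 0.64 = 0.4032
  data exfiltration: 0.80 × 0.84 = 0.672
Bayes factor = 0.4032 / 0.672 ≈ 0.600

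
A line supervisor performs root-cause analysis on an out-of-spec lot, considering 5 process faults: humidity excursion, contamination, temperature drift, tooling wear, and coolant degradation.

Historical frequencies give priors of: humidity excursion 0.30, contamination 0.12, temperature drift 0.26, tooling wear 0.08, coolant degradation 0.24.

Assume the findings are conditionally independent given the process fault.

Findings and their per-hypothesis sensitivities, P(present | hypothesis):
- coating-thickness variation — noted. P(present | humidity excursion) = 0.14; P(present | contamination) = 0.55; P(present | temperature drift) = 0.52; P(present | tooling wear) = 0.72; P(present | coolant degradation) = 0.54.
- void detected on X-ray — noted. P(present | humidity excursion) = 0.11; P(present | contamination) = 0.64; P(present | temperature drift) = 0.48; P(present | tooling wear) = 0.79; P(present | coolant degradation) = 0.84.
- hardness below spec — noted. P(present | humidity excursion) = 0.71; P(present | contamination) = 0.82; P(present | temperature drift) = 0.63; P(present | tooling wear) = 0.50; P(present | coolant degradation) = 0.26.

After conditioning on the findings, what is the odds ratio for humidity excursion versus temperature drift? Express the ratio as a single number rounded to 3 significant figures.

0.0802

Unnormalized posterior weight (prior times the finding likelihoods) for each of the two hypotheses:
  humidity excursion: 0.30 × 0.14 × 0.11 × 0.71 = 0.0032802
  temperature drift: 0.26 × 0.52 × 0.48 × 0.63 = 0.040884
Posterior odds = 0.0032802 / 0.040884 ≈ 0.0802.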